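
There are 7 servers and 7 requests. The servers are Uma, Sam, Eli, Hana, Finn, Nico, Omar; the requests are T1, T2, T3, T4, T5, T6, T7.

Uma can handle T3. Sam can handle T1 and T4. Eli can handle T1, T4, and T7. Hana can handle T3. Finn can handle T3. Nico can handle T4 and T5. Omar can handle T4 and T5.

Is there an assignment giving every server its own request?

No

The set {Uma, Hana, Finn} has only 1 neighbour ({T3}), so by Hall's theorem at most 5 of the 7 servers can be matched.
Hence no matching covers every server.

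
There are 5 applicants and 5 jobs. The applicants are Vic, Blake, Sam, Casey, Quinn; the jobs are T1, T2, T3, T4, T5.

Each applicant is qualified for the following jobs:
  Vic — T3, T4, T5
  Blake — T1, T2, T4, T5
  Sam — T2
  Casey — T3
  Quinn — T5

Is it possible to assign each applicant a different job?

One maximum matching: Vic–T4, Blake–T1, Sam–T2, Casey–T3, Quinn–T5.
All 5 applicants are covered.

Yes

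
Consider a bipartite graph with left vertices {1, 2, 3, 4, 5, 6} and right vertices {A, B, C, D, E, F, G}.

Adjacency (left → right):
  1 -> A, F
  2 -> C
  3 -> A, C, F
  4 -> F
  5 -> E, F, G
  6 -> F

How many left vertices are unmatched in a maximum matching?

2

For example, pair 1-A, 2-C, 3-F, 5-E.
The set {1, 2, 3, 4, 6} has only 3 neighbours ({A, C, F}), so by Hall's theorem at most 4 of the 6 left vertices can be matched.
That matches 4 of the 6, leaving 2 unmatched; no matching can do better.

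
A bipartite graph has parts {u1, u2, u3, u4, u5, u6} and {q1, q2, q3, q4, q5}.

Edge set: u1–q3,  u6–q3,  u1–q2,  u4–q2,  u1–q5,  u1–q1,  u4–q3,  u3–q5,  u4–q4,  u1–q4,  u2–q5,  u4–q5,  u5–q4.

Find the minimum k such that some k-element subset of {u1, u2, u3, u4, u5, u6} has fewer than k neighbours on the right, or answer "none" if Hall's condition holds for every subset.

2

Take S = {u2, u3}. Its neighbourhood is {q5}, so |N(S)| = 1 < |S| = 2.
No single vertex violates Hall's condition since each has at least one neighbour, so 2 is the minimum.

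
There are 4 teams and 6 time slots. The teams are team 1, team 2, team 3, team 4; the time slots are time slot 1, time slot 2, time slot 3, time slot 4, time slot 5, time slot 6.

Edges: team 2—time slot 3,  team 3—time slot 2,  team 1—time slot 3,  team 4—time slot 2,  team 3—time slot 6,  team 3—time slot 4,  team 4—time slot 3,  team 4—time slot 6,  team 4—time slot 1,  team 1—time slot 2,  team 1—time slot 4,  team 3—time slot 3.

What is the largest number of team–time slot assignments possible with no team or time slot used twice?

A valid assignment of size 4: team 1–time slot 4, team 2–time slot 3, team 3–time slot 6, team 4–time slot 2.
This saturates every team, so 4 is the maximum.

4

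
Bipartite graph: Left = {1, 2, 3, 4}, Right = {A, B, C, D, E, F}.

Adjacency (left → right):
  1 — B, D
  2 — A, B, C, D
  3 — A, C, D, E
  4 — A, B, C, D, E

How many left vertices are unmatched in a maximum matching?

For example, pair 1→D, 2→B, 3→E, 4→A.
This saturates every left vertex, so 4 is the maximum.
That matches 4 of the 4, leaving 0 unmatched; no matching can do better.

0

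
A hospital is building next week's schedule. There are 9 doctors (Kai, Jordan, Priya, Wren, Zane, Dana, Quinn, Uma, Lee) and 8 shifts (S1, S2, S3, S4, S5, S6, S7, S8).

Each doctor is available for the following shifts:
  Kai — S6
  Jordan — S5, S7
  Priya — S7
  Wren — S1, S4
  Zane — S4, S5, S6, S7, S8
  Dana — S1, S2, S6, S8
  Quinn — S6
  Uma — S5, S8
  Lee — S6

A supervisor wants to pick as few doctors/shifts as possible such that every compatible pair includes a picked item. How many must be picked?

A maximum matching has 7 edges (e.g. Kai–S6, Jordan–S5, Priya–S7, Wren–S1, Zane–S4, Dana–S2, Uma–S8).
By König's theorem the minimum vertex cover has the same size. One such cover is {Jordan, Priya, Wren, Zane, Dana, Uma, S6}.

7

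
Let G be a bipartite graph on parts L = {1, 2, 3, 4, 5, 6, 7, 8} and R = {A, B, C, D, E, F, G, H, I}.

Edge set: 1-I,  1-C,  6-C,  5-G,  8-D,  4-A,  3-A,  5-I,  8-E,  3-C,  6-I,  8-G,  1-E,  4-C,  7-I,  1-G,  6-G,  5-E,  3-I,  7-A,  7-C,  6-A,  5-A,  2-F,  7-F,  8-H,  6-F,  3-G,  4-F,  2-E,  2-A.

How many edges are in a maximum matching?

A valid assignment of size 7: 1-E, 2-F, 3-C, 4-A, 5-I, 6-G, 8-D.
The set {1, 2, 3, 4, 5, 6, 7} has only 6 neighbours ({A, C, E, F, G, I}), so by Hall's theorem at most 7 of the 8 left vertices can be matched.

7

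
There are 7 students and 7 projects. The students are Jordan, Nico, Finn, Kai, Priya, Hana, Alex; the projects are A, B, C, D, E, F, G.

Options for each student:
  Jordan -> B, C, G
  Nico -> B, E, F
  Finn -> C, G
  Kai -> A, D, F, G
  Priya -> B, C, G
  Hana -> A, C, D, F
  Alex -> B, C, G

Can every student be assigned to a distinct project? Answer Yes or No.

The set {Jordan, Finn, Priya, Alex} has only 3 neighbours ({B, C, G}), so by Hall's theorem at most 6 of the 7 students can be matched.
Hence no matching covers every student.

No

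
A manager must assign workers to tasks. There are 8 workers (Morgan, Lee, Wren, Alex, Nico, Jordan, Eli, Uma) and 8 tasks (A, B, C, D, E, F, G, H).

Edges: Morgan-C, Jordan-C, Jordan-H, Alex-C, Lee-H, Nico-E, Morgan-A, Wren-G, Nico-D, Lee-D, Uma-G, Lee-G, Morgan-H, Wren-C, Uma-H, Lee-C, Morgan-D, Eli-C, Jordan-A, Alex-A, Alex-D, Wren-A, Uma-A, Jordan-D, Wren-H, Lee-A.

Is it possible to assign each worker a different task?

The set {Morgan, Lee, Wren, Alex, Jordan, Eli, Uma} has only 5 neighbours ({A, C, D, G, H}), so by Hall's theorem at most 6 of the 8 workers can be matched.
Hence no matching covers every worker.

No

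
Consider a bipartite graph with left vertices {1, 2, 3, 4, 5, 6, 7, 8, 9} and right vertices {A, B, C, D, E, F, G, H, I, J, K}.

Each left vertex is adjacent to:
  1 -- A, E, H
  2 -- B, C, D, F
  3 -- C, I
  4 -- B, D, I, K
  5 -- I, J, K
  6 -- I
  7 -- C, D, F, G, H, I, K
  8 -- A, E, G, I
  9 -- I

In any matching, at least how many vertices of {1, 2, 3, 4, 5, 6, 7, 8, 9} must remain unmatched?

One maximum matching: 1–H, 2–F, 3–C, 4–B, 5–J, 6–I, 7–G, 8–E.
The set {6, 9} has only 1 neighbour ({I}), so by Hall's theorem at most 8 of the 9 left vertices can be matched.
That matches 8 of the 9, leaving 1 unmatched; no matching can do better.

1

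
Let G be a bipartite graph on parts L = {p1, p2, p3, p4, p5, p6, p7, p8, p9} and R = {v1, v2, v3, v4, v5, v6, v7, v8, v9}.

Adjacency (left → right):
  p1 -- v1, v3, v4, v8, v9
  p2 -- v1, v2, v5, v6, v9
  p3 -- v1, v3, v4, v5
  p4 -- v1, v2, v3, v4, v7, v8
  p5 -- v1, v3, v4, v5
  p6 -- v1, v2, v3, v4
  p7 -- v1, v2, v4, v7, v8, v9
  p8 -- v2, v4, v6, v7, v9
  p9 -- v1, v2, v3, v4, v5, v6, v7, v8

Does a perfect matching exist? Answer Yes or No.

Yes

A valid assignment of size 9: p1→v9, p2→v6, p3→v5, p4→v3, p5→v1, p6→v4, p7→v2, p8→v7, p9→v8.
Every left vertex is matched, so this is a perfect matching.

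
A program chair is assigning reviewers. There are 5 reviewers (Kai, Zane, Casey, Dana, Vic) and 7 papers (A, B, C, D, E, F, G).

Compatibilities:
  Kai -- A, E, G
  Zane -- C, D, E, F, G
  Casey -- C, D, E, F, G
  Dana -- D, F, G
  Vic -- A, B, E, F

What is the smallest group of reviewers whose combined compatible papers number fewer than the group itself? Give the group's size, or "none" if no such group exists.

A matching saturating every reviewer exists, for instance Kai→A, Zane→E, Casey→G, Dana→F, Vic→B.
By Hall's marriage theorem, this means |N(S)| ≥ |S| for every subset S, so no violating subset exists.

none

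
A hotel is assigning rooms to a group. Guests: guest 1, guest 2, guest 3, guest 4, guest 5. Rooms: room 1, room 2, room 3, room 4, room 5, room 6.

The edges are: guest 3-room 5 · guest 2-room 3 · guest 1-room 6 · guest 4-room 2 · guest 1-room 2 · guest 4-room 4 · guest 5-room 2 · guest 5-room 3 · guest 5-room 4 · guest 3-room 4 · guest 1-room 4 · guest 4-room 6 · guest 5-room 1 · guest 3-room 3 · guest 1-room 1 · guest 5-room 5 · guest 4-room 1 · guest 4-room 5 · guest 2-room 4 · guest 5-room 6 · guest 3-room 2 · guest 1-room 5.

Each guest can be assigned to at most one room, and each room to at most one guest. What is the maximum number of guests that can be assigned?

One maximum matching: guest 1-room 6, guest 2-room 3, guest 3-room 2, guest 4-room 5, guest 5-room 4.
This saturates every guest, so 5 is the maximum.

5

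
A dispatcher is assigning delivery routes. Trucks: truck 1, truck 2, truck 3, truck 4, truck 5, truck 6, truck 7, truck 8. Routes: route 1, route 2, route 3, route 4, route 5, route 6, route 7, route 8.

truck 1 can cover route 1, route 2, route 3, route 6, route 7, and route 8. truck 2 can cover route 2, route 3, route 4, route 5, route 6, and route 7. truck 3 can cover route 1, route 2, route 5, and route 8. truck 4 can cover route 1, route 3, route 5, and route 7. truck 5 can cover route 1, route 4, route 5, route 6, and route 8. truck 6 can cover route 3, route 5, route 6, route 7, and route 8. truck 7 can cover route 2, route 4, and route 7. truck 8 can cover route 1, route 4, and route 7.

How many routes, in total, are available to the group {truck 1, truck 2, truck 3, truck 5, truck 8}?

The union of neighbours of {truck 1, truck 2, truck 3, truck 5, truck 8} is {route 1, route 2, route 3, route 4, route 5, route 6, route 7, route 8}, which has 8 elements.
Since |N(S)| = 8 ≥ |S| = 5, Hall's condition holds for this subset.

8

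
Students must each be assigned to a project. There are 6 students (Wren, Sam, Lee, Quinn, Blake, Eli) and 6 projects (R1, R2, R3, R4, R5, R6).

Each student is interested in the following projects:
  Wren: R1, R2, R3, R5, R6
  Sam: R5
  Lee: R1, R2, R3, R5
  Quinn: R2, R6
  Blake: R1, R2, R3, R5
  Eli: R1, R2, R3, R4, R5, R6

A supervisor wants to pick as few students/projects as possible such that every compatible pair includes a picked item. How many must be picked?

{Wren, Sam, Lee, Quinn, Blake, Eli} is a vertex cover of size 6: every edge has an endpoint in this set.
No smaller cover exists because Wren–R6, Sam–R5, Lee–R1, Quinn–R2, Blake–R3, Eli–R4 is a matching of size 6, and a cover must include an endpoint of each of these disjoint edges (König's theorem).

6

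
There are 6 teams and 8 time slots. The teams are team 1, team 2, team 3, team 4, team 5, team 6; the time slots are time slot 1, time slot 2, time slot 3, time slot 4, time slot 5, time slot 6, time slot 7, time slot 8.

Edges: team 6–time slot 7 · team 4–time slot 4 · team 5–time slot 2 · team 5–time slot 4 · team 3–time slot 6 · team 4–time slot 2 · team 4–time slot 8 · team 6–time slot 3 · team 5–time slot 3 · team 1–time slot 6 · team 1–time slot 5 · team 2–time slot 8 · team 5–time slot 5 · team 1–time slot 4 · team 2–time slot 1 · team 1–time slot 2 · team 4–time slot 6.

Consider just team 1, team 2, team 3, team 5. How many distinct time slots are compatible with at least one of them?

7

The union of neighbours of {team 1, team 2, team 3, team 5} is {time slot 1, time slot 2, time slot 3, time slot 4, time slot 5, time slot 6, time slot 8}, which has 7 elements.
Since |N(S)| = 7 ≥ |S| = 4, Hall's condition holds for this subset.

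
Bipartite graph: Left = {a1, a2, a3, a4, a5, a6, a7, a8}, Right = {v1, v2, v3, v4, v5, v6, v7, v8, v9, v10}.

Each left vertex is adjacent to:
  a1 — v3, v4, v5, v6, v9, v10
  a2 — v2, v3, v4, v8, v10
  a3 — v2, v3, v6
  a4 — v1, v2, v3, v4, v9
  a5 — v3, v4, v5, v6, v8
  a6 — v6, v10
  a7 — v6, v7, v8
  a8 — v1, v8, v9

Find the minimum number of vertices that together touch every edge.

8

The 8 edges a1–v5, a2–v4, a3–v2, a4–v3, a5–v6, a6–v10, a7–v7, a8–v1 form a matching, so any vertex cover needs at least 8 vertices (one per matched edge).
Conversely {a1, a2, a3, a4, a5, a6, a7, a8} meets every edge and has exactly 8 vertices, so 8 is optimal.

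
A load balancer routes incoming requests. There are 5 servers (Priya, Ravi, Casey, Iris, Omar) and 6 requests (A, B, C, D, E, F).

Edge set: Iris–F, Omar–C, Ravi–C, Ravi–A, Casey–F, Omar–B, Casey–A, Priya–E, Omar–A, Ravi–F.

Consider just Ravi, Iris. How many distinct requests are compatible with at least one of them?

3

The union of neighbours of {Ravi, Iris} is {A, C, F}, which has 3 elements.
Since |N(S)| = 3 ≥ |S| = 2, Hall's condition holds for this subset.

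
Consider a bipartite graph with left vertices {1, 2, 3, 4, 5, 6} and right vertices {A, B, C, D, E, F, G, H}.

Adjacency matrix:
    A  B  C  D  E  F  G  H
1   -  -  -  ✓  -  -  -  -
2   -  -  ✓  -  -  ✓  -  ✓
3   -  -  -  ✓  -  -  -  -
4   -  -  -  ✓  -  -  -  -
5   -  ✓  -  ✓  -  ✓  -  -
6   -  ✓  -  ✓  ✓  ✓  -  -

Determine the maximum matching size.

4

A valid assignment of size 4: 1–D, 2–C, 5–F, 6–B.
The set {1, 3, 4} has only 1 neighbour ({D}), so by Hall's theorem at most 4 of the 6 left vertices can be matched.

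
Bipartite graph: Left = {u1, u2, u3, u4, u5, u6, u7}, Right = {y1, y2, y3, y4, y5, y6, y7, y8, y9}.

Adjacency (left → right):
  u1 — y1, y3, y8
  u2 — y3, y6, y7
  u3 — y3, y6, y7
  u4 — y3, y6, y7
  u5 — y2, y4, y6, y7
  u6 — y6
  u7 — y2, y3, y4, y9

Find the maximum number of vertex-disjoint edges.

6

A valid assignment of size 6: u1–y1, u2–y7, u3–y6, u4–y3, u5–y4, u7–y2.
The set {u2, u3, u4, u6} has only 3 neighbours ({y3, y6, y7}), so by Hall's theorem at most 6 of the 7 left vertices can be matched.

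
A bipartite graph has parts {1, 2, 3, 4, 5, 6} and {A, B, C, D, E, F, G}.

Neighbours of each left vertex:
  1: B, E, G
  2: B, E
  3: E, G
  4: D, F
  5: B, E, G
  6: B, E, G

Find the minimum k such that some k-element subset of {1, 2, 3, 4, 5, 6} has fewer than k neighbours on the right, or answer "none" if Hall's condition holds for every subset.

4

Take S = {1, 2, 3, 5}. Its neighbourhood is {B, E, G}, so |N(S)| = 3 < |S| = 4.
Every subset of size less than 4 has at least as many neighbours as members, so 4 is the minimum.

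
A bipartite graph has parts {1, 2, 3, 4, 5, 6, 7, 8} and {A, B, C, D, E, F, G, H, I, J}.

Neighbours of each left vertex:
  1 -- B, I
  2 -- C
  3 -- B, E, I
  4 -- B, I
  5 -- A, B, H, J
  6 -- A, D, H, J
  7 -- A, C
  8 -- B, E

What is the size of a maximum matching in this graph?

7

One maximum matching: 1–I, 2–C, 3–E, 4–B, 5–H, 6–J, 7–A.
The set {1, 3, 4, 8} has only 3 neighbours ({B, E, I}), so by Hall's theorem at most 7 of the 8 left vertices can be matched.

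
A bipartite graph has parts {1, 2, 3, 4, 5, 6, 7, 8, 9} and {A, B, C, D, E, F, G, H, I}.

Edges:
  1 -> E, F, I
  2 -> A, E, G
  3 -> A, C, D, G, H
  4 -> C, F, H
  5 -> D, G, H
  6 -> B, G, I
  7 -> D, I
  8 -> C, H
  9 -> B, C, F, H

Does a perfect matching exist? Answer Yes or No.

For example, pair 1–F, 2–E, 3–A, 4–C, 5–D, 6–G, 7–I, 8–H, 9–B.
Every left vertex is matched, so this is a perfect matching.

Yes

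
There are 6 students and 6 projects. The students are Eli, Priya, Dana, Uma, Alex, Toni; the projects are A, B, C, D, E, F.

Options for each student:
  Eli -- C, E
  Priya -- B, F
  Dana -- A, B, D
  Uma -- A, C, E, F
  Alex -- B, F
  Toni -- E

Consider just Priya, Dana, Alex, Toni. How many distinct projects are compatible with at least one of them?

5

The union of neighbours of {Priya, Dana, Alex, Toni} is {A, B, D, E, F}, which has 5 elements.
Since |N(S)| = 5 ≥ |S| = 4, Hall's condition holds for this subset.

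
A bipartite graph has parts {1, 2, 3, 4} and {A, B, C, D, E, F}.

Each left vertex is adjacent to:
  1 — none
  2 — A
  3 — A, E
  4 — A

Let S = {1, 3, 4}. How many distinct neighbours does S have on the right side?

The union of neighbours of {1, 3, 4} is {A, E}, which has 2 elements.
Since |N(S)| = 2 < |S| = 3, Hall's condition fails for this subset.

2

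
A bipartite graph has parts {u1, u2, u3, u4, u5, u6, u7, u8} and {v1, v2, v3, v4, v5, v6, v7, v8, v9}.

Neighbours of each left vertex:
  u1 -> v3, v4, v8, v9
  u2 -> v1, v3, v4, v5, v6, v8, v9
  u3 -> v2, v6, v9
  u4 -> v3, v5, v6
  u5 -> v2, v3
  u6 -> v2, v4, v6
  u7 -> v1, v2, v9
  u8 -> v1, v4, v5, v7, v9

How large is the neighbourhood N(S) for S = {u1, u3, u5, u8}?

9

The union of neighbours of {u1, u3, u5, u8} is {v1, v2, v3, v4, v5, v6, v7, v8, v9}, which has 9 elements.
Since |N(S)| = 9 ≥ |S| = 4, Hall's condition holds for this subset.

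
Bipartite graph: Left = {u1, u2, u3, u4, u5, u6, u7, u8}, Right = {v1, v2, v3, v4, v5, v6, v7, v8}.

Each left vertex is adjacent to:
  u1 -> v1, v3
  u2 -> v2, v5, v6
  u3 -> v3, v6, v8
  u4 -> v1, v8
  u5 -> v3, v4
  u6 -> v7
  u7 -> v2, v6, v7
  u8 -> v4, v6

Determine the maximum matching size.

8

One maximum matching: u1–v1, u2–v5, u3–v3, u4–v8, u5–v4, u6–v7, u7–v2, u8–v6.
This saturates every left vertex, so 8 is the maximum.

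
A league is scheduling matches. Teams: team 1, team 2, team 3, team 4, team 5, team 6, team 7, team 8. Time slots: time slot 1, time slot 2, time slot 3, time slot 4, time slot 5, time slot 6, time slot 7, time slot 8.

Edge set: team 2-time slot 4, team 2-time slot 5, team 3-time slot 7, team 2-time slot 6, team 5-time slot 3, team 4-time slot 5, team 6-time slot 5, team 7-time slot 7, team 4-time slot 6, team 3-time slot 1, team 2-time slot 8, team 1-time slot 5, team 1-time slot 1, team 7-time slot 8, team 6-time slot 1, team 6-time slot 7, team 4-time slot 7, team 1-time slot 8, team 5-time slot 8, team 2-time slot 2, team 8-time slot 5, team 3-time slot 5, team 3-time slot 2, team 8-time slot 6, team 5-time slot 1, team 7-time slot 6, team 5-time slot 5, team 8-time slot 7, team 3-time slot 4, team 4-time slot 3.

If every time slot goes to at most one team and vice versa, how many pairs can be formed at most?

8

One maximum matching: team 1→time slot 5, team 2→time slot 2, team 3→time slot 4, team 4→time slot 6, team 5→time slot 3, team 6→time slot 1, team 7→time slot 8, team 8→time slot 7.
This saturates every team, so 8 is the maximum.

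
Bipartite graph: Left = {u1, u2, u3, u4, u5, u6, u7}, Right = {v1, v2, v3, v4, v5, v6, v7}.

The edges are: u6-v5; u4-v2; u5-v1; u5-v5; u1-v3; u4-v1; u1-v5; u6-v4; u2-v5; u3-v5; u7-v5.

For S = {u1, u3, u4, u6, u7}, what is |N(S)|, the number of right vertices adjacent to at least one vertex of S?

The union of neighbours of {u1, u3, u4, u6, u7} is {v1, v2, v3, v4, v5}, which has 5 elements.
Since |N(S)| = 5 ≥ |S| = 5, Hall's condition holds for this subset.

5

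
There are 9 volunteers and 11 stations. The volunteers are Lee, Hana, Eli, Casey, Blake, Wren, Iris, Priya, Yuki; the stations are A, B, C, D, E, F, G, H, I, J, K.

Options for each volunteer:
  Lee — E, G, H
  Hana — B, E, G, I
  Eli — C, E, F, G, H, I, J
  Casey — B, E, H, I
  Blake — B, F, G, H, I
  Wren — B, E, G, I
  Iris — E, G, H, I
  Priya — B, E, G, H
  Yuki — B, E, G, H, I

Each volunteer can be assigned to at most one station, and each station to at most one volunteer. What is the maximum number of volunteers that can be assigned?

A valid assignment of size 7: Lee–H, Hana–B, Eli–J, Casey–I, Blake–F, Wren–G, Iris–E.
The set {Lee, Hana, Casey, Wren, Iris, Priya, Yuki} has only 5 neighbours ({B, E, G, H, I}), so by Hall's theorem at most 7 of the 9 volunteers can be matched.

7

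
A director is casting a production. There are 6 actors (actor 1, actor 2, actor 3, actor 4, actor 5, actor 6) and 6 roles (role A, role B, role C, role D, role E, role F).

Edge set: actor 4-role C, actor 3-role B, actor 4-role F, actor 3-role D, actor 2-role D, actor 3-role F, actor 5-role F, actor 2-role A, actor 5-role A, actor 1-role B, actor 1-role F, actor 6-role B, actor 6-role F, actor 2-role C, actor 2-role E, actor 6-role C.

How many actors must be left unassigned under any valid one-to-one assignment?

0

For example, pair actor 1→role B, actor 2→role E, actor 3→role D, actor 4→role C, actor 5→role A, actor 6→role F.
This saturates every actor, so 6 is the maximum.
That matches 6 of the 6, leaving 0 unmatched; no matching can do better.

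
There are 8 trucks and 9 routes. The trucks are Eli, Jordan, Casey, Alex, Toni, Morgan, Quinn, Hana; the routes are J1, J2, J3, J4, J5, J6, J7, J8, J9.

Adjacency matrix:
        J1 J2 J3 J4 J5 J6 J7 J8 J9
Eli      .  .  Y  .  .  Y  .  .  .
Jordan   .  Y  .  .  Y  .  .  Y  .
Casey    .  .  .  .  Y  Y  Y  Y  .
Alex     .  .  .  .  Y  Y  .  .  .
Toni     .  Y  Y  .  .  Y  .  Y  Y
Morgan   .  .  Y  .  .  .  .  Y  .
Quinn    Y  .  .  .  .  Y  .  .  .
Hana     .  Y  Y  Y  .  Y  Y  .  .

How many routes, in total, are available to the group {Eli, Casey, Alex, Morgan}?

5

The union of neighbours of {Eli, Casey, Alex, Morgan} is {J3, J5, J6, J7, J8}, which has 5 elements.
Since |N(S)| = 5 ≥ |S| = 4, Hall's condition holds for this subset.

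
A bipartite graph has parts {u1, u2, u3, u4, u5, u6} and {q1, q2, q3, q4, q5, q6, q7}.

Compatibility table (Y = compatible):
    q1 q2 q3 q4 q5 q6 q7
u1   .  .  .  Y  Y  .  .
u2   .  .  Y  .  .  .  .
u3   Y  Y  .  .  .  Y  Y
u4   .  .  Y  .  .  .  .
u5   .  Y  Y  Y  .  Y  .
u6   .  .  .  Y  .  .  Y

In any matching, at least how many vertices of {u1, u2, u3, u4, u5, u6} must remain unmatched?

1

One maximum matching: u1-q5, u2-q3, u3-q2, u5-q6, u6-q7.
The set {u2, u4} has only 1 neighbour ({q3}), so by Hall's theorem at most 5 of the 6 left vertices can be matched.
That matches 5 of the 6, leaving 1 unmatched; no matching can do better.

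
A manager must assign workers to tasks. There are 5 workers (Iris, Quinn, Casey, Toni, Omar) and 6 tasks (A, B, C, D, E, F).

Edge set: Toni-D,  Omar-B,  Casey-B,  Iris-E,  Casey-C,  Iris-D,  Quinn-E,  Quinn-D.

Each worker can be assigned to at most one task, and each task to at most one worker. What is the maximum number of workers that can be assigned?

A valid assignment of size 4: Iris→D, Quinn→E, Casey→C, Omar→B.
The set {Iris, Quinn, Toni} has only 2 neighbours ({D, E}), so by Hall's theorem at most 4 of the 5 workers can be matched.

4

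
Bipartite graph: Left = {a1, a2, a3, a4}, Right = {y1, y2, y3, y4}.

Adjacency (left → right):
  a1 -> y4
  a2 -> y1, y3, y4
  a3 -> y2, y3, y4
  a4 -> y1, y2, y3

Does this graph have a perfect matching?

Yes

For example, pair a1–y4, a2–y1, a3–y2, a4–y3.
All 4 left vertices are covered.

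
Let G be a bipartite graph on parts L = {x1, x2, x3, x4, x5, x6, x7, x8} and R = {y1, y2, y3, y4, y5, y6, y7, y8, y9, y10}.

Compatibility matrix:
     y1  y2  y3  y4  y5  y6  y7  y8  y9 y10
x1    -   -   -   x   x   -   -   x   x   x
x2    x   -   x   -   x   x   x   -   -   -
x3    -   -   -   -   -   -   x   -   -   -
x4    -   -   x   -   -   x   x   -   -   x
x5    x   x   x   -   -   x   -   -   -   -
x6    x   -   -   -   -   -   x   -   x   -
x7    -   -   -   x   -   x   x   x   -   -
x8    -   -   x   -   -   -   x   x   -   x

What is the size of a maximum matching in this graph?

One maximum matching: x1–y10, x2–y5, x3–y7, x4–y6, x5–y1, x6–y9, x7–y8, x8–y3.
All 8 left vertices are matched, so no larger matching exists.

8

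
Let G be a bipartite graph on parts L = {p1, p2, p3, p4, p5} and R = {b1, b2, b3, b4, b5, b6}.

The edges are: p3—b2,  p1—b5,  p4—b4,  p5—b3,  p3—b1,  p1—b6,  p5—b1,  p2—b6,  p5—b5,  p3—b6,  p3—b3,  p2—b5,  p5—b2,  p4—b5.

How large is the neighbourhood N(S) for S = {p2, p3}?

5

The union of neighbours of {p2, p3} is {b1, b2, b3, b5, b6}, which has 5 elements.
Since |N(S)| = 5 ≥ |S| = 2, Hall's condition holds for this subset.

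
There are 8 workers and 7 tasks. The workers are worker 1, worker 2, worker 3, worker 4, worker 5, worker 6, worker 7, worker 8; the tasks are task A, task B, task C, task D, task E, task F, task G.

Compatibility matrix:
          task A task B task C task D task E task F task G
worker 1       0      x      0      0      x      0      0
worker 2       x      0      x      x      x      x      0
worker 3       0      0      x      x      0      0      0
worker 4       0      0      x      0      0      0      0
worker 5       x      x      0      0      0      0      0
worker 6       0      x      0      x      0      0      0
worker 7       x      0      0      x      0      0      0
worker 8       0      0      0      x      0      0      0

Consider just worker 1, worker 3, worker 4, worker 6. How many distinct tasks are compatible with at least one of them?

4

The union of neighbours of {worker 1, worker 3, worker 4, worker 6} is {task B, task C, task D, task E}, which has 4 elements.
Since |N(S)| = 4 ≥ |S| = 4, Hall's condition holds for this subset.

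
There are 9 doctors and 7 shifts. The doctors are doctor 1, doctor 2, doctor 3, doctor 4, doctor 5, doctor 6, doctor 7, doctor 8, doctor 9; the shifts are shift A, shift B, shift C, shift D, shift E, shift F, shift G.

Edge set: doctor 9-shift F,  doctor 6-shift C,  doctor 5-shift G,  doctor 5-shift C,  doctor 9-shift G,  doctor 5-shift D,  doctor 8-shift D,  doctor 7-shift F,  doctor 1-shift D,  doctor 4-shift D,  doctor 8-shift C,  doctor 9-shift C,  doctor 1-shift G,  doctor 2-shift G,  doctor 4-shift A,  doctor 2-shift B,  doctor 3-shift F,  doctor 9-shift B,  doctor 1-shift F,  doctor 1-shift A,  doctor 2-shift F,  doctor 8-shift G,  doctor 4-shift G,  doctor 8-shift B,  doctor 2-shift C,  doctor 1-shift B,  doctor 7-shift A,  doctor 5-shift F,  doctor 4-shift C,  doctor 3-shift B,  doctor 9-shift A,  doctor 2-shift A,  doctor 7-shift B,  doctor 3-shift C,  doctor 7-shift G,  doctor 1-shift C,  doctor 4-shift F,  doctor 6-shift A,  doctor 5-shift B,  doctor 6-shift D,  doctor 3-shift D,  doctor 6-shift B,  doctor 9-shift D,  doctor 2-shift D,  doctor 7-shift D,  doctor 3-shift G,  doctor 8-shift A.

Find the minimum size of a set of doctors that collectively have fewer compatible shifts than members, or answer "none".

7

Take S = {doctor 1, doctor 2, doctor 3, doctor 4, doctor 5, doctor 6, doctor 7}. Its neighbourhood is {shift A, shift B, shift C, shift D, shift F, shift G}, so |N(S)| = 6 < |S| = 7.
Every subset of size less than 7 has at least as many neighbours as members, so 7 is the minimum.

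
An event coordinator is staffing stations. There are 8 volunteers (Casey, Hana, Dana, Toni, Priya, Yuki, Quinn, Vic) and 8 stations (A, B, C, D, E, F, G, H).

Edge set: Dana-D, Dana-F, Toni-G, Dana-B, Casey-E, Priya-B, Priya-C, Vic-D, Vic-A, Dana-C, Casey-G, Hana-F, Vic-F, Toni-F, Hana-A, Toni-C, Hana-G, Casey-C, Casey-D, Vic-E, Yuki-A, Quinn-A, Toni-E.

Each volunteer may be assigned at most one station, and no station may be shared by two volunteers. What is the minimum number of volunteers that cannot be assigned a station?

1

One maximum matching: Casey–D, Hana–G, Dana–F, Toni–C, Priya–B, Yuki–A, Vic–E.
The set {Yuki, Quinn} has only 1 neighbour ({A}), so by Hall's theorem at most 7 of the 8 volunteers can be matched.
That matches 7 of the 8, leaving 1 unmatched; no matching can do better.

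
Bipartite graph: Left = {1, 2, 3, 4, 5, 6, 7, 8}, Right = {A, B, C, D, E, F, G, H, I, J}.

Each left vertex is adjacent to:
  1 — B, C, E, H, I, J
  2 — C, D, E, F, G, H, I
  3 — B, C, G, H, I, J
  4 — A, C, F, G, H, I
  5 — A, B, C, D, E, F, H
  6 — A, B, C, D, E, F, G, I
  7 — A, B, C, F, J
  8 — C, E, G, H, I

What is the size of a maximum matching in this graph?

8

A valid assignment of size 8: 1-I, 2-H, 3-J, 4-F, 5-B, 6-E, 7-A, 8-G.
This saturates every left vertex, so 8 is the maximum.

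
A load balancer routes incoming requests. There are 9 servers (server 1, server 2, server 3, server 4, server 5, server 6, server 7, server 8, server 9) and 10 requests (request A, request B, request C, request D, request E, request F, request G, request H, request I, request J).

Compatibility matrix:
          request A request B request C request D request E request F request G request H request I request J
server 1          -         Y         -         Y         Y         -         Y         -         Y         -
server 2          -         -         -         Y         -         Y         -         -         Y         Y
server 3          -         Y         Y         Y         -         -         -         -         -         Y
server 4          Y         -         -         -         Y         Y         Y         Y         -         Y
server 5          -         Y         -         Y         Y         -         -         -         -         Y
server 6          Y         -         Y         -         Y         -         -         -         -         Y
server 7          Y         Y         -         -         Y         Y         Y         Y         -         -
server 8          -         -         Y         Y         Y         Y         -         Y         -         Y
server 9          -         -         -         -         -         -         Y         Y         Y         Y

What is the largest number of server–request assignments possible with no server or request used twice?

One maximum matching: server 1-request E, server 2-request I, server 3-request D, server 4-request J, server 5-request B, server 6-request C, server 7-request F, server 8-request H, server 9-request G.
All 9 servers are matched, so no larger matching exists.

9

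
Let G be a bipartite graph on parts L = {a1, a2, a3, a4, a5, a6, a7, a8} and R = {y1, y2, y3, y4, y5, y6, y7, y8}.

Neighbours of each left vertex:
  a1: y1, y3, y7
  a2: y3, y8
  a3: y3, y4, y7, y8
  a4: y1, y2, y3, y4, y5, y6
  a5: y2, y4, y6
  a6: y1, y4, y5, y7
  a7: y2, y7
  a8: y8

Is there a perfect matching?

A valid assignment of size 8: a1→y1, a2→y3, a3→y4, a4→y5, a5→y6, a6→y7, a7→y2, a8→y8.
All 8 left vertices are covered.

Yes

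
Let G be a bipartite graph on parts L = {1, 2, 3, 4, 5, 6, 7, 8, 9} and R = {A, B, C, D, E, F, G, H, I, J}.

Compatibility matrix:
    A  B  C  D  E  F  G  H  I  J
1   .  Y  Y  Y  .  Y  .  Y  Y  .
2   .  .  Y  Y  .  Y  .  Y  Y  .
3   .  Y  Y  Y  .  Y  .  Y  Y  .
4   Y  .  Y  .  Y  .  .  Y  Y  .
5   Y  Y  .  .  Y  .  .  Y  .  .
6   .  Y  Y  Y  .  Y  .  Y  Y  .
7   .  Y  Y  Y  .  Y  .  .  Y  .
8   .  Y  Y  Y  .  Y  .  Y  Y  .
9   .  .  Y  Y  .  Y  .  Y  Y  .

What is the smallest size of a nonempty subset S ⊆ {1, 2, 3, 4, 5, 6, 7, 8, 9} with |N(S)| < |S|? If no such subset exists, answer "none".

7

Take S = {1, 2, 3, 6, 7, 8, 9}. Its neighbourhood is {B, C, D, F, H, I}, so |N(S)| = 6 < |S| = 7.
Every subset of size less than 7 has at least as many neighbours as members, so 7 is the minimum.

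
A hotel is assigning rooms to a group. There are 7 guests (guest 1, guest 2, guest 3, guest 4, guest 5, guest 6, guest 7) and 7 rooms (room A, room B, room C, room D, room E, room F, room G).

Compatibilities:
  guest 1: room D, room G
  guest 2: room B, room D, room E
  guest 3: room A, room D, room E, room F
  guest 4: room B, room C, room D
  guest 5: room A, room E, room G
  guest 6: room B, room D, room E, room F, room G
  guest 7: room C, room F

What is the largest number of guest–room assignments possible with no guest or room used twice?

A valid assignment of size 7: guest 1→room G, guest 2→room B, guest 3→room E, guest 4→room C, guest 5→room A, guest 6→room D, guest 7→room F.
This saturates every guest, so 7 is the maximum.

7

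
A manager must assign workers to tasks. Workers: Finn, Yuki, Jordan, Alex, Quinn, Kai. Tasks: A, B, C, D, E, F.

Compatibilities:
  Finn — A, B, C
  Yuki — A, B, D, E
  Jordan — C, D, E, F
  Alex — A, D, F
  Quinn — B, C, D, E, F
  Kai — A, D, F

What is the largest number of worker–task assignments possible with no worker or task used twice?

6

A valid assignment of size 6: Finn–A, Yuki–B, Jordan–C, Alex–D, Quinn–E, Kai–F.
All 6 workers are matched, so no larger matching exists.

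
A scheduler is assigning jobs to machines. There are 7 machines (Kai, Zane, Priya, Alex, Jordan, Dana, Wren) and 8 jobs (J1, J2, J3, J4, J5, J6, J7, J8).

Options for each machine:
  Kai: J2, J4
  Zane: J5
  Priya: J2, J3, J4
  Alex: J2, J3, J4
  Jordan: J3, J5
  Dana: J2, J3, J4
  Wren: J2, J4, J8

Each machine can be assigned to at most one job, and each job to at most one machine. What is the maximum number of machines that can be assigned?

One maximum matching: Kai-J4, Zane-J5, Priya-J2, Alex-J3, Wren-J8.
The set {Kai, Zane, Priya, Alex, Jordan, Dana} has only 4 neighbours ({J2, J3, J4, J5}), so by Hall's theorem at most 5 of the 7 machines can be matched.

5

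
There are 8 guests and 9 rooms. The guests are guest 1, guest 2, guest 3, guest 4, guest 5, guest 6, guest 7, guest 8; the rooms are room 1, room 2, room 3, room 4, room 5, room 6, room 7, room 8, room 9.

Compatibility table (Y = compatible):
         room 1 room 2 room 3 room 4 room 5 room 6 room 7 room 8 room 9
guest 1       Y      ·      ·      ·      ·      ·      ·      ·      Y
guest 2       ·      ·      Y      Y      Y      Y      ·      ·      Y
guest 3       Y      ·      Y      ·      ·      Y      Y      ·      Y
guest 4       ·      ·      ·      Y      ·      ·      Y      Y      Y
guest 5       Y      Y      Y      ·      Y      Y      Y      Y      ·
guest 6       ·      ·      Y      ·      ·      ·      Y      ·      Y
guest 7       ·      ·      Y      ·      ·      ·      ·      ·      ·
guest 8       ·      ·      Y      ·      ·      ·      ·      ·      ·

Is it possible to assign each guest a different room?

No

The set {guest 7, guest 8} has only 1 neighbour ({room 3}), so by Hall's theorem at most 7 of the 8 guests can be matched.
Hence no matching covers every guest.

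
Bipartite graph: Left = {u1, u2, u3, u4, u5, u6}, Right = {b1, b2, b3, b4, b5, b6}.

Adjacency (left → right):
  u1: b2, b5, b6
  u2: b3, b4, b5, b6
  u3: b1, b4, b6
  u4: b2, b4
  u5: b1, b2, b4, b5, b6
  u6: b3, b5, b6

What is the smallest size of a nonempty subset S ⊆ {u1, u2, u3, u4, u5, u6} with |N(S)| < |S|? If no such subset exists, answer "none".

none

A matching saturating every left vertex exists, for instance u1→b5, u2→b6, u3→b4, u4→b2, u5→b1, u6→b3.
By Hall's marriage theorem, this means |N(S)| ≥ |S| for every subset S, so no violating subset exists.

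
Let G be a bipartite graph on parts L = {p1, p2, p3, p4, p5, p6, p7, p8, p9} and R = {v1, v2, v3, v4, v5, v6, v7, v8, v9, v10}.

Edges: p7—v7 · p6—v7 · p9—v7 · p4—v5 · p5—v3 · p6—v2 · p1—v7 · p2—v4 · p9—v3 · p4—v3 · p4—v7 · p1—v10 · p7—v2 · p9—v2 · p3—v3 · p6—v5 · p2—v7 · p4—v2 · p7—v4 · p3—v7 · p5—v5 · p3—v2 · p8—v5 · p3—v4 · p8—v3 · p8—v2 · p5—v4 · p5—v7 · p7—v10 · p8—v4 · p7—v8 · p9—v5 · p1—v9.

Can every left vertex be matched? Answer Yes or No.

The set {p2, p3, p4, p5, p6, p8, p9} has only 5 neighbours ({v2, v3, v4, v5, v7}), so by Hall's theorem at most 7 of the 9 left vertices can be matched.
Hence no matching covers every left vertex.

No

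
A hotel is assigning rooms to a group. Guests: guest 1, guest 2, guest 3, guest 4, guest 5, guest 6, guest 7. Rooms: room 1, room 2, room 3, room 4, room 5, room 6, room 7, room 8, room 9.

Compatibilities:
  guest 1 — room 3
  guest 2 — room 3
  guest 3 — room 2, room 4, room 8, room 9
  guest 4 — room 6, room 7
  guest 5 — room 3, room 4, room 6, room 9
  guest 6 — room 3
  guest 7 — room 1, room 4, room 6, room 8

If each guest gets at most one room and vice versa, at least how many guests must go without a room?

2

A valid assignment of size 5: guest 1→room 3, guest 3→room 4, guest 4→room 7, guest 5→room 9, guest 7→room 8.
The set {guest 1, guest 2, guest 6} has only 1 neighbour ({room 3}), so by Hall's theorem at most 5 of the 7 guests can be matched.
That matches 5 of the 7, leaving 2 unmatched; no matching can do better.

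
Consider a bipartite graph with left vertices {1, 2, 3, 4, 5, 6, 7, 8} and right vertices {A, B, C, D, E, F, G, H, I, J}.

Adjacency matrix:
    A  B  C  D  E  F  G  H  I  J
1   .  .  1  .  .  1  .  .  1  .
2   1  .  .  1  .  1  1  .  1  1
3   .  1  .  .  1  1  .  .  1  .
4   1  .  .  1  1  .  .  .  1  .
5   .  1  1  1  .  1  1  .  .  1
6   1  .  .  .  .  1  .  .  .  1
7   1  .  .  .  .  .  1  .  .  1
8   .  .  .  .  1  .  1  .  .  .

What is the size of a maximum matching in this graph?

8

A valid assignment of size 8: 1-C, 2-A, 3-B, 4-I, 5-G, 6-F, 7-J, 8-E.
All 8 left vertices are matched, so no larger matching exists.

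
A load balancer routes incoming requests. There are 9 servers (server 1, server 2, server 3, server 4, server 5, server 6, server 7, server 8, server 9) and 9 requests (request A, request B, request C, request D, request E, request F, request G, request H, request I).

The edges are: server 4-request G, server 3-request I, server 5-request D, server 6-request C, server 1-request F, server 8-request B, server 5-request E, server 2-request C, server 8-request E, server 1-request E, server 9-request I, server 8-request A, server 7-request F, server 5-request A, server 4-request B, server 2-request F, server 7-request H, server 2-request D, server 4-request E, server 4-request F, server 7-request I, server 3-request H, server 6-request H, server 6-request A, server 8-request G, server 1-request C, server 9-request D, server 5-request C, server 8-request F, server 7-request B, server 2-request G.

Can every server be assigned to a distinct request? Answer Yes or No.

A valid assignment of size 9: server 1–request E, server 2–request C, server 3–request H, server 4–request B, server 5–request D, server 6–request A, server 7–request F, server 8–request G, server 9–request I.
All 9 servers are covered.

Yes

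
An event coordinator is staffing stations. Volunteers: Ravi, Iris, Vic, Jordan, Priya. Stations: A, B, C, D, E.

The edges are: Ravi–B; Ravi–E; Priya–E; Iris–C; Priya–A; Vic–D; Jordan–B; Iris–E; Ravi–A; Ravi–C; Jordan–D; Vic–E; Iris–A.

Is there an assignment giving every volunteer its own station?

Yes

One maximum matching: Ravi-C, Iris-A, Vic-D, Jordan-B, Priya-E.
Every volunteer is matched, so this is a perfect matching.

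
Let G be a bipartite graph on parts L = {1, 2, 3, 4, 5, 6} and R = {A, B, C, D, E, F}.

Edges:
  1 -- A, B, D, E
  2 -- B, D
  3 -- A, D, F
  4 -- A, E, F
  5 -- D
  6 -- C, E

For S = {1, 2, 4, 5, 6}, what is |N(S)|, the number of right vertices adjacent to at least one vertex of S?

6

The union of neighbours of {1, 2, 4, 5, 6} is {A, B, C, D, E, F}, which has 6 elements.
Since |N(S)| = 6 ≥ |S| = 5, Hall's condition holds for this subset.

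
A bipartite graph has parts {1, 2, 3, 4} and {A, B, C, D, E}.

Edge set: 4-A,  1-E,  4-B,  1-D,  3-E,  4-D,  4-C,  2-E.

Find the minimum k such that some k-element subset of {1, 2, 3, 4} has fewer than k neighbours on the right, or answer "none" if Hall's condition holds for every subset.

2

Take S = {2, 3}. Its neighbourhood is {E}, so |N(S)| = 1 < |S| = 2.
No single vertex violates Hall's condition since each has at least one neighbour, so 2 is the minimum.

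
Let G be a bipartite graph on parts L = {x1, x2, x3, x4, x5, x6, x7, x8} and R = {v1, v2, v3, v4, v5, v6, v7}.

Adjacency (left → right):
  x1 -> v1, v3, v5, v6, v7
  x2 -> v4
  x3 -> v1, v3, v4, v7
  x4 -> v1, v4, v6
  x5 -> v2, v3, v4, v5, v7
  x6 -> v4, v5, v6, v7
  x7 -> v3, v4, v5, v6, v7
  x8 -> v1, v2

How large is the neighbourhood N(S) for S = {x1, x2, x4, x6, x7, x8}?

7

The union of neighbours of {x1, x2, x4, x6, x7, x8} is {v1, v2, v3, v4, v5, v6, v7}, which has 7 elements.
Since |N(S)| = 7 ≥ |S| = 6, Hall's condition holds for this subset.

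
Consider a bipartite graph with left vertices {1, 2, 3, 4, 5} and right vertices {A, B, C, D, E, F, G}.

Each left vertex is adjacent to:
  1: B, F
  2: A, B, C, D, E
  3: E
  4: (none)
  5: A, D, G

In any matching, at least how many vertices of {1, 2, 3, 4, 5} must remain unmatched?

1

For example, pair 1-B, 2-A, 3-E, 5-G.
The set {4} has only 0 neighbours (∅), so by Hall's theorem at most 4 of the 5 left vertices can be matched.
That matches 4 of the 5, leaving 1 unmatched; no matching can do better.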